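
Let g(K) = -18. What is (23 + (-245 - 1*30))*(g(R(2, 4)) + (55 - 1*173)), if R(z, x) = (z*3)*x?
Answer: 34272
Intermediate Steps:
R(z, x) = 3*x*z (R(z, x) = (3*z)*x = 3*x*z)
(23 + (-245 - 1*30))*(g(R(2, 4)) + (55 - 1*173)) = (23 + (-245 - 1*30))*(-18 + (55 - 1*173)) = (23 + (-245 - 30))*(-18 + (55 - 173)) = (23 - 275)*(-18 - 118) = -252*(-136) = 34272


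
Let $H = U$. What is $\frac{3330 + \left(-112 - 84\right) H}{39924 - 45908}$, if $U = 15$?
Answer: $- \frac{195}{2992} \approx -0.065174$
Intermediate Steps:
$H = 15$
$\frac{3330 + \left(-112 - 84\right) H}{39924 - 45908} = \frac{3330 + \left(-112 - 84\right) 15}{39924 - 45908} = \frac{3330 - 2940}{-5984} = \left(3330 - 2940\right) \left(- \frac{1}{5984}\right) = 390 \left(- \frac{1}{5984}\right) = - \frac{195}{2992}$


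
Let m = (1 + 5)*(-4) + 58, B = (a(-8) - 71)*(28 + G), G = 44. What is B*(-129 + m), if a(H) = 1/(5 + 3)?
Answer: 484785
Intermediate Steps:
a(H) = ⅛ (a(H) = 1/8 = ⅛)
B = -5103 (B = (⅛ - 71)*(28 + 44) = -567/8*72 = -5103)
m = 34 (m = 6*(-4) + 58 = -24 + 58 = 34)
B*(-129 + m) = -5103*(-129 + 34) = -5103*(-95) = 484785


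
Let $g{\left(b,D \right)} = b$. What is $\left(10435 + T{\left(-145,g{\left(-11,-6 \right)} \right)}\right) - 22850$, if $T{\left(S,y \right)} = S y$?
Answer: $-10820$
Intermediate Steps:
$\left(10435 + T{\left(-145,g{\left(-11,-6 \right)} \right)}\right) - 22850 = \left(10435 - -1595\right) - 22850 = \left(10435 + 1595\right) - 22850 = 12030 - 22850 = -10820$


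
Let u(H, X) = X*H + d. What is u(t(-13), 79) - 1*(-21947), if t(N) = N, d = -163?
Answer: 20757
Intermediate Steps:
u(H, X) = -163 + H*X (u(H, X) = X*H - 163 = H*X - 163 = -163 + H*X)
u(t(-13), 79) - 1*(-21947) = (-163 - 13*79) - 1*(-21947) = (-163 - 1027) + 21947 = -1190 + 21947 = 20757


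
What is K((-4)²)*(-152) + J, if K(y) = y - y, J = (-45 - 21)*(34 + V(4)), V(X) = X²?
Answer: -3300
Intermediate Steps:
J = -3300 (J = (-45 - 21)*(34 + 4²) = -66*(34 + 16) = -66*50 = -3300)
K(y) = 0
K((-4)²)*(-152) + J = 0*(-152) - 3300 = 0 - 3300 = -3300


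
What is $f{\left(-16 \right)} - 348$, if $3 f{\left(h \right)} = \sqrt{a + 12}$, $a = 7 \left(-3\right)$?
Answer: $-348 + i \approx -348.0 + 1.0 i$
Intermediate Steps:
$a = -21$
$f{\left(h \right)} = i$ ($f{\left(h \right)} = \frac{\sqrt{-21 + 12}}{3} = \frac{\sqrt{-9}}{3} = \frac{3 i}{3} = i$)
$f{\left(-16 \right)} - 348 = i - 348 = -348 + i$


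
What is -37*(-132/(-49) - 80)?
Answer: 140156/49 ≈ 2860.3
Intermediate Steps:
-37*(-132/(-49) - 80) = -37*(-132*(-1/49) - 80) = -37*(132/49 - 80) = -37*(-3788/49) = 140156/49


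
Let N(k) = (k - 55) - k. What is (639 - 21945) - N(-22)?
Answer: -21251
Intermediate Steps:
N(k) = -55 (N(k) = (-55 + k) - k = -55)
(639 - 21945) - N(-22) = (639 - 21945) - 1*(-55) = -21306 + 55 = -21251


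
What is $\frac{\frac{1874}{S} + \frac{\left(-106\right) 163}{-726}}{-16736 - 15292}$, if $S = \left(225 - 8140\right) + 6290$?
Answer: $- \frac{13358113}{18892516500} \approx -0.00070706$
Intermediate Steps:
$S = -1625$ ($S = -7915 + 6290 = -1625$)
$\frac{\frac{1874}{S} + \frac{\left(-106\right) 163}{-726}}{-16736 - 15292} = \frac{\frac{1874}{-1625} + \frac{\left(-106\right) 163}{-726}}{-16736 - 15292} = \frac{1874 \left(- \frac{1}{1625}\right) - - \frac{8639}{363}}{-32028} = \left(- \frac{1874}{1625} + \frac{8639}{363}\right) \left(- \frac{1}{32028}\right) = \frac{13358113}{589875} \left(- \frac{1}{32028}\right) = - \frac{13358113}{18892516500}$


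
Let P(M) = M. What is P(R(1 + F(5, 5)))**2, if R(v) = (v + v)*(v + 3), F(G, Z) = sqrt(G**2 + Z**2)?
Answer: 16664 + 10800*sqrt(2) ≈ 31938.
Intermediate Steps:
R(v) = 2*v*(3 + v) (R(v) = (2*v)*(3 + v) = 2*v*(3 + v))
P(R(1 + F(5, 5)))**2 = (2*(1 + sqrt(5**2 + 5**2))*(3 + (1 + sqrt(5**2 + 5**2))))**2 = (2*(1 + sqrt(25 + 25))*(3 + (1 + sqrt(25 + 25))))**2 = (2*(1 + sqrt(50))*(3 + (1 + sqrt(50))))**2 = (2*(1 + 5*sqrt(2))*(3 + (1 + 5*sqrt(2))))**2 = (2*(1 + 5*sqrt(2))*(4 + 5*sqrt(2)))**2 = 4*(1 + 5*sqrt(2))**2*(4 + 5*sqrt(2))**2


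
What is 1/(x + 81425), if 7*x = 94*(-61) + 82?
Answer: 7/564323 ≈ 1.2404e-5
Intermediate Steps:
x = -5652/7 (x = (94*(-61) + 82)/7 = (-5734 + 82)/7 = (1/7)*(-5652) = -5652/7 ≈ -807.43)
1/(x + 81425) = 1/(-5652/7 + 81425) = 1/(564323/7) = 7/564323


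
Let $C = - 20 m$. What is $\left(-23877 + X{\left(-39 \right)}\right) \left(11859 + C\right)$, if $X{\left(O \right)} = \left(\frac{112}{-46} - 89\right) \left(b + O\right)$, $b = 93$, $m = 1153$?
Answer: $322750971$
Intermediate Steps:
$C = -23060$ ($C = \left(-20\right) 1153 = -23060$)
$X{\left(O \right)} = - \frac{195579}{23} - \frac{2103 O}{23}$ ($X{\left(O \right)} = \left(\frac{112}{-46} - 89\right) \left(93 + O\right) = \left(112 \left(- \frac{1}{46}\right) - 89\right) \left(93 + O\right) = \left(- \frac{56}{23} - 89\right) \left(93 + O\right) = - \frac{2103 \left(93 + O\right)}{23} = - \frac{195579}{23} - \frac{2103 O}{23}$)
$\left(-23877 + X{\left(-39 \right)}\right) \left(11859 + C\right) = \left(-23877 - \frac{113562}{23}\right) \left(11859 - 23060\right) = \left(-23877 + \left(- \frac{195579}{23} + \frac{82017}{23}\right)\right) \left(-11201\right) = \left(-23877 - \frac{113562}{23}\right) \left(-11201\right) = \left(- \frac{662733}{23}\right) \left(-11201\right) = 322750971$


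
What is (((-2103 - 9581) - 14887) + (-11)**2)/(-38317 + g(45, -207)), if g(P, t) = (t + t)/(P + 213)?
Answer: 22747/32954 ≈ 0.69027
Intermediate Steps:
g(P, t) = 2*t/(213 + P) (g(P, t) = (2*t)/(213 + P) = 2*t/(213 + P))
(((-2103 - 9581) - 14887) + (-11)**2)/(-38317 + g(45, -207)) = (((-2103 - 9581) - 14887) + (-11)**2)/(-38317 + 2*(-207)/(213 + 45)) = ((-11684 - 14887) + 121)/(-38317 + 2*(-207)/258) = (-26571 + 121)/(-38317 + 2*(-207)*(1/258)) = -26450/(-38317 - 69/43) = -26450/(-1647700/43) = -26450*(-43/1647700) = 22747/32954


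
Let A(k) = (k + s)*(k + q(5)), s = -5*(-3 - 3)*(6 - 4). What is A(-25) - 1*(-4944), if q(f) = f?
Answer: 4244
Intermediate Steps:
s = 60 (s = -(-30)*2 = -5*(-12) = 60)
A(k) = (5 + k)*(60 + k) (A(k) = (k + 60)*(k + 5) = (60 + k)*(5 + k) = (5 + k)*(60 + k))
A(-25) - 1*(-4944) = (300 + (-25)**2 + 65*(-25)) - 1*(-4944) = (300 + 625 - 1625) + 4944 = -700 + 4944 = 4244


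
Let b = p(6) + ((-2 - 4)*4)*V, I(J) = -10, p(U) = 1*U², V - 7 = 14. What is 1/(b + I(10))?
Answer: -1/478 ≈ -0.0020920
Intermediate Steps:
V = 21 (V = 7 + 14 = 21)
p(U) = U²
b = -468 (b = 6² + ((-2 - 4)*4)*21 = 36 - 6*4*21 = 36 - 24*21 = 36 - 504 = -468)
1/(b + I(10)) = 1/(-468 - 10) = 1/(-478) = -1/478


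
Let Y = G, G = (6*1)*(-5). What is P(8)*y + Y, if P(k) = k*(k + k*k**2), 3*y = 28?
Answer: 116390/3 ≈ 38797.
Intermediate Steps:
y = 28/3 (y = (1/3)*28 = 28/3 ≈ 9.3333)
G = -30 (G = 6*(-5) = -30)
P(k) = k*(k + k**3)
Y = -30
P(8)*y + Y = (8**2 + 8**4)*(28/3) - 30 = (64 + 4096)*(28/3) - 30 = 4160*(28/3) - 30 = 116480/3 - 30 = 116390/3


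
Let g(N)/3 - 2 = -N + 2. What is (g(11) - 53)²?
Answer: 5476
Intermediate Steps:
g(N) = 12 - 3*N (g(N) = 6 + 3*(-N + 2) = 6 + 3*(2 - N) = 6 + (6 - 3*N) = 12 - 3*N)
(g(11) - 53)² = ((12 - 3*11) - 53)² = ((12 - 33) - 53)² = (-21 - 53)² = (-74)² = 5476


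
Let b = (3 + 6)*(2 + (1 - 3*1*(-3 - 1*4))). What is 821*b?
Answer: 177336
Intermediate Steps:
b = 216 (b = 9*(2 + (1 - 3*(-3 - 4))) = 9*(2 + (1 - 3*(-7))) = 9*(2 + (1 - 1*(-21))) = 9*(2 + (1 + 21)) = 9*(2 + 22) = 9*24 = 216)
821*b = 821*216 = 177336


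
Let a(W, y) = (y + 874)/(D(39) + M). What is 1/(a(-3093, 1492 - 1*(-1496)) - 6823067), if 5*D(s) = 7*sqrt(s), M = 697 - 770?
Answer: -149328544698/1018886680549040791 + 67585*sqrt(39)/3056660041647122373 ≈ -1.4656e-7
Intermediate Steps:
M = -73
D(s) = 7*sqrt(s)/5 (D(s) = (7*sqrt(s))/5 = 7*sqrt(s)/5)
a(W, y) = (874 + y)/(-73 + 7*sqrt(39)/5) (a(W, y) = (y + 874)/(7*sqrt(39)/5 - 73) = (874 + y)/(-73 + 7*sqrt(39)/5))
1/(a(-3093, 1492 - 1*(-1496)) - 6823067) = 1/(-(874 + (1492 - 1*(-1496)))/(73 - 7*sqrt(39)/5) - 6823067) = 1/(-(874 + (1492 + 1496))/(73 - 7*sqrt(39)/5) - 6823067) = 1/(-(874 + 2988)/(73 - 7*sqrt(39)/5) - 6823067) = 1/(-1*3862/(73 - 7*sqrt(39)/5) - 6823067) = 1/(-3862/(73 - 7*sqrt(39)/5) - 6823067) = 1/(-6823067 - 3862/(73 - 7*sqrt(39)/5))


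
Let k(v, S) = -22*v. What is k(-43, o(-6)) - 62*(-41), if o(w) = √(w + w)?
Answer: 3488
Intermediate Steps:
o(w) = √2*√w (o(w) = √(2*w) = √2*√w)
k(-43, o(-6)) - 62*(-41) = -22*(-43) - 62*(-41) = 946 - 1*(-2542) = 946 + 2542 = 3488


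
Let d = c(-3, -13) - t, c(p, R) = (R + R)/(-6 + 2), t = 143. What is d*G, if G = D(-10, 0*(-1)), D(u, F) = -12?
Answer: 1638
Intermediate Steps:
c(p, R) = -R/2 (c(p, R) = (2*R)/(-4) = (2*R)*(-1/4) = -R/2)
G = -12
d = -273/2 (d = -1/2*(-13) - 1*143 = 13/2 - 143 = -273/2 ≈ -136.50)
d*G = -273/2*(-12) = 1638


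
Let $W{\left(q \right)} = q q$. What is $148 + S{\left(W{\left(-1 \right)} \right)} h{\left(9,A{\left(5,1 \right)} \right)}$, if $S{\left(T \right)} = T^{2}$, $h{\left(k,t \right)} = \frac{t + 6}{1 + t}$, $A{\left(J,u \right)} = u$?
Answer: $\frac{303}{2} \approx 151.5$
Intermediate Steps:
$h{\left(k,t \right)} = \frac{6 + t}{1 + t}$
$W{\left(q \right)} = q^{2}$
$148 + S{\left(W{\left(-1 \right)} \right)} h{\left(9,A{\left(5,1 \right)} \right)} = 148 + \left(\left(-1\right)^{2}\right)^{2} \frac{6 + 1}{1 + 1} = 148 + 1^{2} \cdot \frac{1}{2} \cdot 7 = 148 + 1 \cdot \frac{1}{2} \cdot 7 = 148 + 1 \cdot \frac{7}{2} = 148 + \frac{7}{2} = \frac{303}{2}$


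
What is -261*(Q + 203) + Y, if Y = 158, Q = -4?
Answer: -51781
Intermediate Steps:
-261*(Q + 203) + Y = -261*(-4 + 203) + 158 = -261*199 + 158 = -51939 + 158 = -51781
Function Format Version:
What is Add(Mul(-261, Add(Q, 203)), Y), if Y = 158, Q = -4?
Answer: -51781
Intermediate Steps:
Add(Mul(-261, Add(Q, 203)), Y) = Add(Mul(-261, Add(-4, 203)), 158) = Add(Mul(-261, 199), 158) = Add(-51939, 158) = -51781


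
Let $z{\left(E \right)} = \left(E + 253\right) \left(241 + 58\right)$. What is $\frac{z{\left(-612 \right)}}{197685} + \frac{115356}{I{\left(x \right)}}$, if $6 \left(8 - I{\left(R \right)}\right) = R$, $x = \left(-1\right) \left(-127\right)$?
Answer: $- \frac{5949277613}{679005} \approx -8761.8$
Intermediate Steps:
$x = 127$
$I{\left(R \right)} = 8 - \frac{R}{6}$
$z{\left(E \right)} = 75647 + 299 E$ ($z{\left(E \right)} = \left(253 + E\right) 299 = 75647 + 299 E$)
$\frac{z{\left(-612 \right)}}{197685} + \frac{115356}{I{\left(x \right)}} = \frac{75647 + 299 \left(-612\right)}{197685} + \frac{115356}{8 - \frac{127}{6}} = \left(75647 - 182988\right) \frac{1}{197685} + \frac{115356}{8 - \frac{127}{6}} = \left(-107341\right) \frac{1}{197685} + \frac{115356}{- \frac{79}{6}} = - \frac{4667}{8595} + 115356 \left(- \frac{6}{79}\right) = - \frac{4667}{8595} - \frac{692136}{79} = - \frac{5949277613}{679005}$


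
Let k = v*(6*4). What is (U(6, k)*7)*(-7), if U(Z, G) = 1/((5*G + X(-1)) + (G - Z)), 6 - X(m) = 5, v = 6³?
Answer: -49/31099 ≈ -0.0015756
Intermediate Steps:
v = 216
X(m) = 1 (X(m) = 6 - 1*5 = 6 - 5 = 1)
k = 5184 (k = 216*(6*4) = 216*24 = 5184)
U(Z, G) = 1/(1 - Z + 6*G) (U(Z, G) = 1/((5*G + 1) + (G - Z)) = 1/((1 + 5*G) + (G - Z)) = 1/(1 - Z + 6*G))
(U(6, k)*7)*(-7) = (7/(1 - 1*6 + 6*5184))*(-7) = (7/(1 - 6 + 31104))*(-7) = (7/31099)*(-7) = -49/31099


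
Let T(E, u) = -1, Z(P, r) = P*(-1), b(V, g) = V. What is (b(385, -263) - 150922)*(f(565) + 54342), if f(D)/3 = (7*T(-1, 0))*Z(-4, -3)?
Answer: -8167836546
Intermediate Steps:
Z(P, r) = -P
f(D) = -84 (f(D) = 3*((7*(-1))*(-1*(-4))) = 3*(-7*4) = 3*(-28) = -84)
(b(385, -263) - 150922)*(f(565) + 54342) = (385 - 150922)*(-84 + 54342) = -150537*54258 = -8167836546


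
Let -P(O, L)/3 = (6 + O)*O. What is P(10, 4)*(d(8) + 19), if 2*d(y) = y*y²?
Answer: -132000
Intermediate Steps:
P(O, L) = -3*O*(6 + O) (P(O, L) = -3*(6 + O)*O = -3*O*(6 + O))
d(y) = y³/2 (d(y) = (y*y²)/2 = y³/2)
P(10, 4)*(d(8) + 19) = (-3*10*(6 + 10))*((½)*8³ + 19) = (-3*10*16)*((½)*512 + 19) = -480*(256 + 19) = -480*275 = -132000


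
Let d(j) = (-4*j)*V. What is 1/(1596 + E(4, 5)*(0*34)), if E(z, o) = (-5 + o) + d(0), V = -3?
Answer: 1/1596 ≈ 0.00062657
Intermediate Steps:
d(j) = 12*j (d(j) = -4*j*(-3) = 12*j)
E(z, o) = -5 + o (E(z, o) = (-5 + o) + 12*0 = (-5 + o) + 0 = -5 + o)
1/(1596 + E(4, 5)*(0*34)) = 1/(1596 + (-5 + 5)*(0*34)) = 1/(1596 + 0*0) = 1/(1596 + 0) = 1/1596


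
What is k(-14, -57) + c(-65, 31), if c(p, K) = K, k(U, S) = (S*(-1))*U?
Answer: -767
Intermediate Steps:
k(U, S) = -S*U (k(U, S) = (-S)*U = -S*U)
k(-14, -57) + c(-65, 31) = -1*(-57)*(-14) + 31 = -798 + 31 = -767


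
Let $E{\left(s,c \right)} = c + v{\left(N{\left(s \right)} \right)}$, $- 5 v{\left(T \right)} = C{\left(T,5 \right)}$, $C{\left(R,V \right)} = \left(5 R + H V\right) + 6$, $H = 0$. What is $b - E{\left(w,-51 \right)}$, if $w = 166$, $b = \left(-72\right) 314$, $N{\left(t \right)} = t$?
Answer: $- \frac{111949}{5} \approx -22390.0$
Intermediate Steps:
$C{\left(R,V \right)} = 6 + 5 R$ ($C{\left(R,V \right)} = \left(5 R + 0 V\right) + 6 = \left(5 R + 0\right) + 6 = 5 R + 6 = 6 + 5 R$)
$v{\left(T \right)} = - \frac{6}{5} - T$ ($v{\left(T \right)} = - \frac{6 + 5 T}{5} = - \frac{6}{5} - T$)
$b = -22608$
$E{\left(s,c \right)} = - \frac{6}{5} + c - s$ ($E{\left(s,c \right)} = c - \left(\frac{6}{5} + s\right) = - \frac{6}{5} + c - s$)
$b - E{\left(w,-51 \right)} = -22608 - \left(- \frac{6}{5} - 51 - 166\right) = -22608 - - \frac{1091}{5} = -22608 + \frac{1091}{5} = - \frac{111949}{5}$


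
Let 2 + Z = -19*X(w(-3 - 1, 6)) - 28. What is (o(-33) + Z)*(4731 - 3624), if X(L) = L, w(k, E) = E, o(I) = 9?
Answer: -149445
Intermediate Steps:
Z = -144 (Z = -2 + (-19*6 - 28) = -2 + (-114 - 28) = -2 - 142 = -144)
(o(-33) + Z)*(4731 - 3624) = (9 - 144)*(4731 - 3624) = -135*1107 = -149445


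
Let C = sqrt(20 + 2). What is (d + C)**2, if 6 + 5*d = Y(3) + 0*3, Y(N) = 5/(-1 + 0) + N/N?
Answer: (2 - sqrt(22))**2 ≈ 7.2383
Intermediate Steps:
Y(N) = -4 (Y(N) = 5/(-1) + 1 = 5*(-1) + 1 = -5 + 1 = -4)
d = -2 (d = -6/5 + (-4 + 0*3)/5 = -6/5 + (-4 + 0)/5 = -6/5 + (1/5)*(-4) = -6/5 - 4/5 = -2)
C = sqrt(22) ≈ 4.6904
(d + C)**2 = (-2 + sqrt(22))**2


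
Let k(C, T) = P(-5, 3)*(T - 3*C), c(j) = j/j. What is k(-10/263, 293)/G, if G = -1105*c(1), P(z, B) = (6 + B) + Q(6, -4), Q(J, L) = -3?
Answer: -462534/290615 ≈ -1.5916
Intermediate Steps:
c(j) = 1
P(z, B) = 3 + B (P(z, B) = (6 + B) - 3 = 3 + B)
G = -1105 (G = -1105*1 = -1105)
k(C, T) = -18*C + 6*T (k(C, T) = (3 + 3)*(T - 3*C) = 6*(T - 3*C) = -18*C + 6*T)
k(-10/263, 293)/G = (-(-180)/263 + 6*293)/(-1105) = (-(-180)/263 + 1758)*(-1/1105) = (-18*(-10/263) + 1758)*(-1/1105) = (180/263 + 1758)*(-1/1105) = (462534/263)*(-1/1105) = -462534/290615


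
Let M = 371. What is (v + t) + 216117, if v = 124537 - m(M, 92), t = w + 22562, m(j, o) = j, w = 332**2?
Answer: 473069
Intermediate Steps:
w = 110224
t = 132786 (t = 110224 + 22562 = 132786)
v = 124166 (v = 124537 - 1*371 = 124537 - 371 = 124166)
(v + t) + 216117 = (124166 + 132786) + 216117 = 256952 + 216117 = 473069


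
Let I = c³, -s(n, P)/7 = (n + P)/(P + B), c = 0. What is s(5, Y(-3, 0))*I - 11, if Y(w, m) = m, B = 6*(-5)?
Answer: -11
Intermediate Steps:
B = -30
s(n, P) = -7*(P + n)/(-30 + P) (s(n, P) = -7*(n + P)/(P - 30) = -7*(P + n)/(-30 + P))
I = 0 (I = 0³ = 0)
s(5, Y(-3, 0))*I - 11 = (7*(-1*0 - 1*5)/(-30 + 0))*0 - 11 = (7*(0 - 5)/(-30))*0 - 11 = (7*(-1/30)*(-5))*0 - 11 = (7/6)*0 - 11 = 0 - 11 = -11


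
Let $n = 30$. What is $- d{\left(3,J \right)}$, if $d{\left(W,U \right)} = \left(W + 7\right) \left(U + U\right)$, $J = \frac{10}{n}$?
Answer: $- \frac{20}{3} \approx -6.6667$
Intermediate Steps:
$J = \frac{1}{3}$ ($J = \frac{10}{30} = 10 \cdot \frac{1}{30} = \frac{1}{3} \approx 0.33333$)
$d{\left(W,U \right)} = 2 U \left(7 + W\right)$ ($d{\left(W,U \right)} = \left(7 + W\right) 2 U = 2 U \left(7 + W\right)$)
$- d{\left(3,J \right)} = - \frac{2 \left(7 + 3\right)}{3} = - \frac{2 \cdot 10}{3} = \left(-1\right) \frac{20}{3} = - \frac{20}{3}$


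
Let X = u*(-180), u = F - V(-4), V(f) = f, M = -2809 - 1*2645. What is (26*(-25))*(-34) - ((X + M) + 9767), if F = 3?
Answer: 19047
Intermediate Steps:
M = -5454 (M = -2809 - 2645 = -5454)
u = 7 (u = 3 - 1*(-4) = 3 + 4 = 7)
X = -1260 (X = 7*(-180) = -1260)
(26*(-25))*(-34) - ((X + M) + 9767) = (26*(-25))*(-34) - ((-1260 - 5454) + 9767) = -650*(-34) - (-6714 + 9767) = 22100 - 1*3053 = 22100 - 3053 = 19047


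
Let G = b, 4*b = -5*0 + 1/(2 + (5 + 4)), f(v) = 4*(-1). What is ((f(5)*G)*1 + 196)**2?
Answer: 4644025/121 ≈ 38380.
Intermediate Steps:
f(v) = -4
b = 1/44 (b = (-5*0 + 1/(2 + (5 + 4)))/4 = (0 + 1/(2 + 9))/4 = (0 + 1/11)/4 = (1/4)*(1/11) = 1/44 ≈ 0.022727)
G = 1/44 ≈ 0.022727
((f(5)*G)*1 + 196)**2 = (-4*1/44*1 + 196)**2 = (-1/11*1 + 196)**2 = (-1/11 + 196)**2 = (2155/11)**2 = 4644025/121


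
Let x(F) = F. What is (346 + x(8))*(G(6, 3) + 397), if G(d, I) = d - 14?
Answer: 137706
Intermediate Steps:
G(d, I) = -14 + d
(346 + x(8))*(G(6, 3) + 397) = (346 + 8)*((-14 + 6) + 397) = 354*(-8 + 397) = 354*389 = 137706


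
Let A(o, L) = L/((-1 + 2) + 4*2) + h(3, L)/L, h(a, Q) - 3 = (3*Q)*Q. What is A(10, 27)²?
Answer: 573049/81 ≈ 7074.7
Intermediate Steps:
h(a, Q) = 3 + 3*Q² (h(a, Q) = 3 + (3*Q)*Q = 3 + 3*Q²)
A(o, L) = L/9 + (3 + 3*L²)/L (A(o, L) = L/((-1 + 2) + 4*2) + (3 + 3*L²)/L = L/(1 + 8) + (3 + 3*L²)/L = L/9 + (3 + 3*L²)/L)
A(10, 27)² = (3/27 + (28/9)*27)² = (3*(1/27) + 84)² = (⅑ + 84)² = (757/9)² = 573049/81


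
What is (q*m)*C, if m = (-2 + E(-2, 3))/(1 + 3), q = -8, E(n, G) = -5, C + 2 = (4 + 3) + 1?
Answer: 84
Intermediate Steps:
C = 6 (C = -2 + ((4 + 3) + 1) = -2 + (7 + 1) = -2 + 8 = 6)
m = -7/4 (m = (-2 - 5)/(1 + 3) = -7/4 ≈ -1.7500)
(q*m)*C = -8*(-7/4)*6 = 14*6 = 84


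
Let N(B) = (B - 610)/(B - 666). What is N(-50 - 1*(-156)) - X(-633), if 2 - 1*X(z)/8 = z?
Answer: -50791/10 ≈ -5079.1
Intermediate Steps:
X(z) = 16 - 8*z
N(B) = (-610 + B)/(-666 + B)
N(-50 - 1*(-156)) - X(-633) = (-610 + (-50 - 1*(-156)))/(-666 + (-50 - 1*(-156))) - (16 - 8*(-633)) = (-610 + (-50 + 156))/(-666 + (-50 + 156)) - (16 + 5064) = (-610 + 106)/(-666 + 106) - 1*5080 = -504/(-560) - 5080 = -1/560*(-504) - 5080 = 9/10 - 5080 = -50791/10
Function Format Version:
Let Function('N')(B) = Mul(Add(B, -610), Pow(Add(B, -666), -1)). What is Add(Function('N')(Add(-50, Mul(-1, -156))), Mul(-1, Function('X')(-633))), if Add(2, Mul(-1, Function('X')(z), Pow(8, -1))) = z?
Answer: Rational(-50791, 10) ≈ -5079.1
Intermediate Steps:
Function('X')(z) = Add(16, Mul(-8, z))
Function('N')(B) = Mul(Pow(Add(-666, B), -1), Add(-610, B)) (Function('N')(B) = Mul(Add(-610, B), Pow(Add(-666, B), -1)) = Mul(Pow(Add(-666, B), -1), Add(-610, B)))
Add(Function('N')(Add(-50, Mul(-1, -156))), Mul(-1, Function('X')(-633))) = Add(Mul(Pow(Add(-666, Add(-50, Mul(-1, -156))), -1), Add(-610, Add(-50, Mul(-1, -156)))), Mul(-1, Add(16, Mul(-8, -633)))) = Add(Mul(Pow(Add(-666, Add(-50, 156)), -1), Add(-610, Add(-50, 156))), Mul(-1, Add(16, 5064))) = Add(Mul(Pow(Add(-666, 106), -1), Add(-610, 106)), Mul(-1, 5080)) = Add(Mul(Pow(-560, -1), -504), -5080) = Add(Mul(Rational(-1, 560), -504), -5080) = Add(Rational(9, 10), -5080) = Rational(-50791, 10)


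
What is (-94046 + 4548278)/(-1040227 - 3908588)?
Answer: -1484744/1649605 ≈ -0.90006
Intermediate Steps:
(-94046 + 4548278)/(-1040227 - 3908588) = 4454232/(-4948815) = 4454232*(-1/4948815) = -1484744/1649605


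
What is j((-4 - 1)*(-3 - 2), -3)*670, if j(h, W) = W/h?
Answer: -402/5 ≈ -80.400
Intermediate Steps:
j((-4 - 1)*(-3 - 2), -3)*670 = -3*1/((-4 - 1)*(-3 - 2))*670 = -3/((-5*(-5)))*670 = -3/25*670 = -402/5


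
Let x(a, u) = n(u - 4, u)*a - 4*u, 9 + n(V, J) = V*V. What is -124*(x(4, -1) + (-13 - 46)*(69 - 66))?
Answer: 13516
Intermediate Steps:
n(V, J) = -9 + V² (n(V, J) = -9 + V*V = -9 + V²)
x(a, u) = -4*u + a*(-9 + (-4 + u)²) (x(a, u) = (-9 + (u - 4)²)*a - 4*u = (-9 + (-4 + u)²)*a - 4*u = a*(-9 + (-4 + u)²) - 4*u = -4*u + a*(-9 + (-4 + u)²))
-124*(x(4, -1) + (-13 - 46)*(69 - 66)) = -124*((-4*(-1) + 4*(-9 + (-4 - 1)²)) + (-13 - 46)*(69 - 66)) = -124*((4 + 4*(-9 + (-5)²)) - 59*3) = -124*((4 + 4*(-9 + 25)) - 177) = -124*((4 + 4*16) - 177) = -124*((4 + 64) - 177) = -124*(68 - 177) = -124*(-109) = 13516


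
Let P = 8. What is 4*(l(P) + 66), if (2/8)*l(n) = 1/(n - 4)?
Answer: 268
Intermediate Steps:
l(n) = 4/(-4 + n) (l(n) = 4/(n - 4) = 4/(-4 + n))
4*(l(P) + 66) = 4*(4/(-4 + 8) + 66) = 4*(4/4 + 66) = 4*(4*(¼) + 66) = 4*(1 + 66) = 4*67 = 268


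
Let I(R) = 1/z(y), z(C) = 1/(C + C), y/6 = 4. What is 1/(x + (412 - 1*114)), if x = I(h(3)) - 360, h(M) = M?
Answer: -1/14 ≈ -0.071429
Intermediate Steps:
y = 24 (y = 6*4 = 24)
z(C) = 1/(2*C)
I(R) = 48 (I(R) = 1/((½)/24) = 1/((½)*(1/24)) = 1/(1/48) = 48)
x = -312 (x = 48 - 360 = -312)
1/(x + (412 - 1*114)) = 1/(-312 + (412 - 1*114)) = 1/(-312 + (412 - 114)) = 1/(-312 + 298) = 1/(-14) = -1/14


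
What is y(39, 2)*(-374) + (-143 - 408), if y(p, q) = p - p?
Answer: -551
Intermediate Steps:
y(p, q) = 0
y(39, 2)*(-374) + (-143 - 408) = 0*(-374) + (-143 - 408) = 0 - 551 = -551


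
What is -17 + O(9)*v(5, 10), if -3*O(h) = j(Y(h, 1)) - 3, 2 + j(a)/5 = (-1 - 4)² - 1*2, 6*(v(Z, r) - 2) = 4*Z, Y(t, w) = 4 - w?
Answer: -595/3 ≈ -198.33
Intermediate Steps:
v(Z, r) = 2 + 2*Z/3 (v(Z, r) = 2 + (4*Z)/6 = 2 + 2*Z/3)
j(a) = 105 (j(a) = -10 + 5*((-1 - 4)² - 1*2) = -10 + 5*((-5)² - 2) = -10 + 5*(25 - 2) = -10 + 5*23 = -10 + 115 = 105)
O(h) = -34 (O(h) = -(105 - 3)/3 = -⅓*102 = -34)
-17 + O(9)*v(5, 10) = -17 - 34*(2 + (⅔)*5) = -17 - 34*(2 + 10/3) = -17 - 34*16/3 = -17 - 544/3 = -595/3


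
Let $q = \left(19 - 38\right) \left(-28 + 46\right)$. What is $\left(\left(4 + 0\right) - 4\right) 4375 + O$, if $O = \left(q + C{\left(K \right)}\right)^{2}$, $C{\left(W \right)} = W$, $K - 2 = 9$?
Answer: $109561$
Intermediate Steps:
$K = 11$ ($K = 2 + 9 = 11$)
$q = -342$ ($q = \left(-19\right) 18 = -342$)
$O = 109561$ ($O = \left(-342 + 11\right)^{2} = \left(-331\right)^{2} = 109561$)
$\left(\left(4 + 0\right) - 4\right) 4375 + O = \left(\left(4 + 0\right) - 4\right) 4375 + 109561 = \left(4 - 4\right) 4375 + 109561 = 0 \cdot 4375 + 109561 = 0 + 109561 = 109561$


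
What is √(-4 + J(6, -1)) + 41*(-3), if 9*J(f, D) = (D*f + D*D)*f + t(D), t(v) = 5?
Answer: -123 + I*√61/3 ≈ -123.0 + 2.6034*I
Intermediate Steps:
J(f, D) = 5/9 + f*(D² + D*f)/9 (J(f, D) = ((D*f + D*D)*f + 5)/9 = ((D*f + D²)*f + 5)/9 = ((D² + D*f)*f + 5)/9 = (f*(D² + D*f) + 5)/9 = (5 + f*(D² + D*f))/9 = 5/9 + f*(D² + D*f)/9)
√(-4 + J(6, -1)) + 41*(-3) = √(-4 + (5/9 + (⅑)*(-1)*6² + (⅑)*6*(-1)²)) + 41*(-3) = √(-4 + (5/9 + (⅑)*(-1)*36 + (⅑)*6*1)) - 123 = √(-4 + (5/9 - 4 + ⅔)) - 123 = √(-4 - 25/9) - 123 = √(-61/9) - 123 = I*√61/3 - 123 = -123 + I*√61/3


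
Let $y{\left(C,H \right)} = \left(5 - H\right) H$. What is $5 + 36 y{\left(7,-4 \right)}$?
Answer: $-1291$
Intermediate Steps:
$y{\left(C,H \right)} = H \left(5 - H\right)$
$5 + 36 y{\left(7,-4 \right)} = 5 + 36 \left(- 4 \left(5 - -4\right)\right) = 5 + 36 \left(- 4 \left(5 + 4\right)\right) = 5 + 36 \left(\left(-4\right) 9\right) = 5 + 36 \left(-36\right) = 5 - 1296 = -1291$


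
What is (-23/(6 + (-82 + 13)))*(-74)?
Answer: -1702/63 ≈ -27.016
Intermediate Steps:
(-23/(6 + (-82 + 13)))*(-74) = (-23/(6 - 69))*(-74) = (-23/(-63))*(-74) = -1/63*(-23)*(-74) = (23/63)*(-74) = -1702/63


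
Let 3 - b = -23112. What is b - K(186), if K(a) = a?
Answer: 22929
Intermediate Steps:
b = 23115 (b = 3 - 1*(-23112) = 3 + 23112 = 23115)
b - K(186) = 23115 - 1*186 = 23115 - 186 = 22929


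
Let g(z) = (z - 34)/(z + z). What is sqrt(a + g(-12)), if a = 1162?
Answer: sqrt(41901)/6 ≈ 34.116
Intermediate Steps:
g(z) = (-34 + z)/(2*z) (g(z) = (-34 + z)/((2*z)) = (-34 + z)*(1/(2*z)) = (-34 + z)/(2*z))
sqrt(a + g(-12)) = sqrt(1162 + (1/2)*(-34 - 12)/(-12)) = sqrt(1162 + (1/2)*(-1/12)*(-46)) = sqrt(1162 + 23/12) = sqrt(13967/12) = sqrt(41901)/6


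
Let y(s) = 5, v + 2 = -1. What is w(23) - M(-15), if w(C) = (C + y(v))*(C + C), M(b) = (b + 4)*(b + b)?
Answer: 958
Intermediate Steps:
v = -3 (v = -2 - 1 = -3)
M(b) = 2*b*(4 + b) (M(b) = (4 + b)*(2*b) = 2*b*(4 + b))
w(C) = 2*C*(5 + C) (w(C) = (C + 5)*(C + C) = (5 + C)*(2*C) = 2*C*(5 + C))
w(23) - M(-15) = 2*23*(5 + 23) - 2*(-15)*(4 - 15) = 2*23*28 - 2*(-15)*(-11) = 1288 - 1*330 = 1288 - 330 = 958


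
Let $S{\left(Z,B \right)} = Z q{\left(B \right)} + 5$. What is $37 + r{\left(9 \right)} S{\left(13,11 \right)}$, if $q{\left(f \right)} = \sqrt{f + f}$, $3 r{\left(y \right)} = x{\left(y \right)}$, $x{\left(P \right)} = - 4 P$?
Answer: $-23 - 156 \sqrt{22} \approx -754.71$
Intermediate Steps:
$r{\left(y \right)} = - \frac{4 y}{3}$ ($r{\left(y \right)} = \frac{\left(-4\right) y}{3} = - \frac{4 y}{3}$)
$q{\left(f \right)} = \sqrt{2} \sqrt{f}$ ($q{\left(f \right)} = \sqrt{2 f} = \sqrt{2} \sqrt{f}$)
$S{\left(Z,B \right)} = 5 + Z \sqrt{2} \sqrt{B}$ ($S{\left(Z,B \right)} = Z \sqrt{2} \sqrt{B} + 5 = 5 + Z \sqrt{2} \sqrt{B}$)
$37 + r{\left(9 \right)} S{\left(13,11 \right)} = 37 + \left(- \frac{4}{3}\right) 9 \left(5 + 13 \sqrt{2} \sqrt{11}\right) = 37 - 12 \left(5 + 13 \sqrt{22}\right) = 37 - \left(60 + 156 \sqrt{22}\right) = -23 - 156 \sqrt{22}$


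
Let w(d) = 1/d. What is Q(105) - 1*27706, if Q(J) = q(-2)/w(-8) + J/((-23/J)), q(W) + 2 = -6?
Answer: -646791/23 ≈ -28121.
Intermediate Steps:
q(W) = -8 (q(W) = -2 - 6 = -8)
Q(J) = 64 - J²/23 (Q(J) = -8/(1/(-8)) + J/((-23/J)) = -8/(-⅛) + J*(-J/23) = -8*(-8) - J²/23 = 64 - J²/23)
Q(105) - 1*27706 = (64 - 1/23*105²) - 1*27706 = (64 - 1/23*11025) - 27706 = (64 - 11025/23) - 27706 = -9553/23 - 27706 = -646791/23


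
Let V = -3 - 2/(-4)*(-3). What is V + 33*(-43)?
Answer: -2847/2 ≈ -1423.5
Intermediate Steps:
V = -9/2 (V = -3 - 2*(-1/4)*(-3) = -3 + (1/2)*(-3) = -3 - 3/2 = -9/2 ≈ -4.5000)
V + 33*(-43) = -9/2 + 33*(-43) = -9/2 - 1419 = -2847/2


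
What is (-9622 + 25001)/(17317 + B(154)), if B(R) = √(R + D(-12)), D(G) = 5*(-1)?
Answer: 266318143/299878340 - 15379*√149/299878340 ≈ 0.88746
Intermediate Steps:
D(G) = -5
B(R) = √(-5 + R) (B(R) = √(R - 5) = √(-5 + R))
(-9622 + 25001)/(17317 + B(154)) = (-9622 + 25001)/(17317 + √(-5 + 154)) = 15379/(17317 + √149)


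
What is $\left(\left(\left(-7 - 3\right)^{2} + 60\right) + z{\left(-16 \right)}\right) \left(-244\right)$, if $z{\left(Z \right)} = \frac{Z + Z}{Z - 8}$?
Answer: $- \frac{118096}{3} \approx -39365.0$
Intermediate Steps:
$z{\left(Z \right)} = \frac{2 Z}{-8 + Z}$
$\left(\left(\left(-7 - 3\right)^{2} + 60\right) + z{\left(-16 \right)}\right) \left(-244\right) = \left(\left(\left(-7 - 3\right)^{2} + 60\right) + 2 \left(-16\right) \frac{1}{-8 - 16}\right) \left(-244\right) = \left(\left(\left(-10\right)^{2} + 60\right) + 2 \left(-16\right) \frac{1}{-24}\right) \left(-244\right) = \left(\left(100 + 60\right) + 2 \left(-16\right) \left(- \frac{1}{24}\right)\right) \left(-244\right) = \left(160 + \frac{4}{3}\right) \left(-244\right) = \frac{484}{3} \left(-244\right) = - \frac{118096}{3}$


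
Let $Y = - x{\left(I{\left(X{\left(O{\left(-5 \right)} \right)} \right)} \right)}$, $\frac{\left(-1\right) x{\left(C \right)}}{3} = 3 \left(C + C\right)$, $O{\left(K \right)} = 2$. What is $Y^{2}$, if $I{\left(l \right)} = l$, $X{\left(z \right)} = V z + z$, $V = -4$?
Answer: $11664$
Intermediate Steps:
$X{\left(z \right)} = - 3 z$ ($X{\left(z \right)} = - 4 z + z = - 3 z$)
$x{\left(C \right)} = - 18 C$ ($x{\left(C \right)} = - 3 \cdot 3 \left(C + C\right) = - 3 \cdot 3 \cdot 2 C = - 3 \cdot 6 C = - 18 C$)
$Y = -108$ ($Y = - \left(-18\right) \left(\left(-3\right) 2\right) = - \left(-18\right) \left(-6\right) = \left(-1\right) 108 = -108$)
$Y^{2} = \left(-108\right)^{2} = 11664$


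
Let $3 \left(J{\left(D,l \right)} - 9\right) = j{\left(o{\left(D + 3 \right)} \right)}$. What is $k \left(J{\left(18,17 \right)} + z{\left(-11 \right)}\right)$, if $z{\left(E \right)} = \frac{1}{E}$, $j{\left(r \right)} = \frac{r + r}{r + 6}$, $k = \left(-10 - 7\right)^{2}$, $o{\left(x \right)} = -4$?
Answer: $\frac{72250}{33} \approx 2189.4$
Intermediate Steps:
$k = 289$ ($k = \left(-17\right)^{2} = 289$)
$j{\left(r \right)} = \frac{2 r}{6 + r}$
$J{\left(D,l \right)} = \frac{23}{3}$ ($J{\left(D,l \right)} = 9 + \frac{2 \left(-4\right) \frac{1}{6 - 4}}{3} = 9 + \frac{2 \left(-4\right) \frac{1}{2}}{3} = 9 + \frac{1}{3} \left(-4\right) = 9 - \frac{4}{3} = \frac{23}{3}$)
$k \left(J{\left(18,17 \right)} + z{\left(-11 \right)}\right) = 289 \left(\frac{23}{3} + \frac{1}{-11}\right) = 289 \left(\frac{23}{3} - \frac{1}{11}\right) = 289 \cdot \frac{250}{33} = \frac{72250}{33}$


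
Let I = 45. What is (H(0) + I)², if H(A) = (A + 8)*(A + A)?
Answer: 2025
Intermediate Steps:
H(A) = 2*A*(8 + A) (H(A) = (8 + A)*(2*A) = 2*A*(8 + A))
(H(0) + I)² = (2*0*(8 + 0) + 45)² = (2*0*8 + 45)² = (0 + 45)² = 45² = 2025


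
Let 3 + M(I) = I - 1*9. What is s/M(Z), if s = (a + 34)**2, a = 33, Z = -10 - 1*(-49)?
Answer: 4489/27 ≈ 166.26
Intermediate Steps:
Z = 39 (Z = -10 + 49 = 39)
M(I) = -12 + I (M(I) = -3 + (I - 1*9) = -3 + (I - 9) = -3 + (-9 + I) = -12 + I)
s = 4489 (s = (33 + 34)**2 = 67**2 = 4489)
s/M(Z) = 4489/(-12 + 39) = 4489/27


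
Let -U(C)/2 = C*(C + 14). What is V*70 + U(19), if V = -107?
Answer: -8744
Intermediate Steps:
U(C) = -2*C*(14 + C) (U(C) = -2*C*(C + 14) = -2*C*(14 + C))
V*70 + U(19) = -107*70 - 2*19*(14 + 19) = -7490 - 2*19*33 = -7490 - 1254 = -8744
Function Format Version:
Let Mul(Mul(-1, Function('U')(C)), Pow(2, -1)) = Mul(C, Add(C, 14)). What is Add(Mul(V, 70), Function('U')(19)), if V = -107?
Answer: -8744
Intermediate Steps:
Function('U')(C) = Mul(-2, C, Add(14, C)) (Function('U')(C) = Mul(-2, Mul(C, Add(C, 14))) = Mul(-2, Mul(C, Add(14, C))) = Mul(-2, C, Add(14, C)))
Add(Mul(V, 70), Function('U')(19)) = Add(Mul(-107, 70), Mul(-2, 19, Add(14, 19))) = Add(-7490, Mul(-2, 19, 33)) = Add(-7490, -1254) = -8744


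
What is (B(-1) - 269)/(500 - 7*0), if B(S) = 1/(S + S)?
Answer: -539/1000 ≈ -0.53900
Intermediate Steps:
B(S) = 1/(2*S)
(B(-1) - 269)/(500 - 7*0) = ((1/2)/(-1) - 269)/(500 - 7*0) = ((1/2)*(-1) - 269)/(500 + 0) = (-1/2 - 269)/500 = -539/2*1/500 = -539/1000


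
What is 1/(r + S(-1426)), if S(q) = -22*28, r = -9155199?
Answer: -1/9155815 ≈ -1.0922e-7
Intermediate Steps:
S(q) = -616
1/(r + S(-1426)) = 1/(-9155199 - 616) = 1/(-9155815) = -1/9155815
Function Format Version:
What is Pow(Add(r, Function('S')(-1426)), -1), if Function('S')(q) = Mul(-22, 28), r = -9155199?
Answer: Rational(-1, 9155815) ≈ -1.0922e-7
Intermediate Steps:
Function('S')(q) = -616
Pow(Add(r, Function('S')(-1426)), -1) = Pow(Add(-9155199, -616), -1) = Pow(-9155815, -1) = Rational(-1, 9155815)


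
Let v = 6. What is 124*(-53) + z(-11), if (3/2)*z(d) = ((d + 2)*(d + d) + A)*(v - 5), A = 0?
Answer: -6440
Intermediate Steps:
z(d) = 4*d*(2 + d)/3 (z(d) = 2*(((d + 2)*(d + d) + 0)*(6 - 5))/3 = 2*(((2 + d)*(2*d) + 0)*1)/3 = 2*((2*d*(2 + d) + 0)*1)/3 = 2*((2*d*(2 + d))*1)/3 = 2*(2*d*(2 + d))/3 = 4*d*(2 + d)/3)
124*(-53) + z(-11) = 124*(-53) + (4/3)*(-11)*(2 - 11) = -6572 + (4/3)*(-11)*(-9) = -6572 + 132 = -6440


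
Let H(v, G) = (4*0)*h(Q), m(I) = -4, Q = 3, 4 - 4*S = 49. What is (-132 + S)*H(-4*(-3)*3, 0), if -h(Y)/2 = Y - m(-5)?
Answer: 0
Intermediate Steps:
S = -45/4 (S = 1 - 1/4*49 = 1 - 49/4 = -45/4 ≈ -11.250)
h(Y) = -8 - 2*Y (h(Y) = -2*(Y - 1*(-4)) = -2*(Y + 4) = -2*(4 + Y) = -8 - 2*Y)
H(v, G) = 0 (H(v, G) = (4*0)*(-8 - 2*3) = 0*(-8 - 6) = 0*(-14) = 0)
(-132 + S)*H(-4*(-3)*3, 0) = (-132 - 45/4)*0 = -573/4*0 = 0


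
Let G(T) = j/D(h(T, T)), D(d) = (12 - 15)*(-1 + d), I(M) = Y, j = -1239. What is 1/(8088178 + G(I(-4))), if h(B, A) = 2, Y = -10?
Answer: 1/8088591 ≈ 1.2363e-7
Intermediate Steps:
I(M) = -10
D(d) = 3 - 3*d (D(d) = -3*(-1 + d) = 3 - 3*d)
G(T) = 413 (G(T) = -1239/(3 - 3*2) = -1239/(3 - 6) = -1239/(-3) = -1239*(-⅓) = 413)
1/(8088178 + G(I(-4))) = 1/(8088178 + 413) = 1/8088591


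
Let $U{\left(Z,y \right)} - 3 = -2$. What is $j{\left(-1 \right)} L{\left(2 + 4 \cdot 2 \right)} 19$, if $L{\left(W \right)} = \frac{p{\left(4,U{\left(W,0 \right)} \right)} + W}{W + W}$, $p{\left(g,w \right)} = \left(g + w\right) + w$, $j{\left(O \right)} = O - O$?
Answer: $0$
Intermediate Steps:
$U{\left(Z,y \right)} = 1$ ($U{\left(Z,y \right)} = 3 - 2 = 1$)
$j{\left(O \right)} = 0$
$p{\left(g,w \right)} = g + 2 w$
$L{\left(W \right)} = \frac{6 + W}{2 W}$ ($L{\left(W \right)} = \frac{\left(4 + 2 \cdot 1\right) + W}{W + W} = \frac{\left(4 + 2\right) + W}{2 W} = \left(6 + W\right) \frac{1}{2 W} = \frac{6 + W}{2 W}$)
$j{\left(-1 \right)} L{\left(2 + 4 \cdot 2 \right)} 19 = 0 \frac{6 + \left(2 + 4 \cdot 2\right)}{2 \left(2 + 4 \cdot 2\right)} 19 = 0 \frac{6 + \left(2 + 8\right)}{2 \left(2 + 8\right)} 19 = 0 \frac{6 + 10}{2 \cdot 10} \cdot 19 = 0 \cdot \frac{1}{2} \cdot \frac{1}{10} \cdot 16 \cdot 19 = 0 \cdot \frac{4}{5} \cdot 19 = 0 \cdot 19 = 0$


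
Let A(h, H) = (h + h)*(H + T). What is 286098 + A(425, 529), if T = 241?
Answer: 940598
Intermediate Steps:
A(h, H) = 2*h*(241 + H) (A(h, H) = (h + h)*(H + 241) = (2*h)*(241 + H) = 2*h*(241 + H))
286098 + A(425, 529) = 286098 + 2*425*(241 + 529) = 286098 + 2*425*770 = 286098 + 654500 = 940598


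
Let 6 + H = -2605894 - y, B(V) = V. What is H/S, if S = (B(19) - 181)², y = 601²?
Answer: -2967101/26244 ≈ -113.06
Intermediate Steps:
y = 361201
H = -2967101 (H = -6 + (-2605894 - 1*361201) = -6 + (-2605894 - 361201) = -6 - 2967095 = -2967101)
S = 26244 (S = (19 - 181)² = (-162)² = 26244)
H/S = -2967101/26244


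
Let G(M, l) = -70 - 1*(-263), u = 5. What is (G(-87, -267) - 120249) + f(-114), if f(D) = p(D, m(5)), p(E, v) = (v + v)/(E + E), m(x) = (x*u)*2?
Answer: -6843217/57 ≈ -1.2006e+5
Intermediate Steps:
m(x) = 10*x (m(x) = (x*5)*2 = (5*x)*2 = 10*x)
G(M, l) = 193 (G(M, l) = -70 + 263 = 193)
p(E, v) = v/E (p(E, v) = (2*v)/((2*E)) = (2*v)*(1/(2*E)) = v/E)
f(D) = 50/D (f(D) = (10*5)/D = 50/D)
(G(-87, -267) - 120249) + f(-114) = (193 - 120249) + 50/(-114) = -120056 + 50*(-1/114) = -120056 - 25/57 = -6843217/57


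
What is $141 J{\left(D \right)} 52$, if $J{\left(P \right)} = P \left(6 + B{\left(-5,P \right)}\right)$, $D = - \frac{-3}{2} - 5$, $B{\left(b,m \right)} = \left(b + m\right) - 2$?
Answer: $115479$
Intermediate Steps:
$B{\left(b,m \right)} = -2 + b + m$
$D = - \frac{7}{2}$ ($D = - \frac{-3}{2} - 5 = \left(-1\right) \left(- \frac{3}{2}\right) - 5 = \frac{3}{2} - 5 = - \frac{7}{2} \approx -3.5$)
$J{\left(P \right)} = P \left(-1 + P\right)$ ($J{\left(P \right)} = P \left(6 - \left(7 - P\right)\right) = P \left(6 + \left(-7 + P\right)\right) = P \left(-1 + P\right)$)
$141 J{\left(D \right)} 52 = 141 - \frac{7 \left(-1 - \frac{7}{2}\right)}{2} \cdot 52 = 141 \left(- \frac{7}{2}\right) \left(- \frac{9}{2}\right) 52 = 141 \cdot \frac{63}{4} \cdot 52 = 141 \cdot 819 = 115479$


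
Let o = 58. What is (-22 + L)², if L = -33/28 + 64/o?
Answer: 321305625/659344 ≈ 487.31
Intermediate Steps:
L = -61/812 (L = -33/28 + 64/58 = -33*1/28 + 64*(1/58) = -33/28 + 32/29 = -61/812 ≈ -0.075123)
(-22 + L)² = (-22 - 61/812)² = (-17925/812)² = 321305625/659344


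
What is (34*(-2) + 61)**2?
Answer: 49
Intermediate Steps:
(34*(-2) + 61)**2 = (-68 + 61)**2 = (-7)**2 = 49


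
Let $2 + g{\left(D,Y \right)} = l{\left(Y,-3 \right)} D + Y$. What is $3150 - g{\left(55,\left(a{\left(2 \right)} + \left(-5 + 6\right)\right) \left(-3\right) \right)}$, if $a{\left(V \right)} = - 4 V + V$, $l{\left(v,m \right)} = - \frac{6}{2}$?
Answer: $3302$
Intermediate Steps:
$l{\left(v,m \right)} = -3$ ($l{\left(v,m \right)} = \left(-6\right) \frac{1}{2} = -3$)
$a{\left(V \right)} = - 3 V$
$g{\left(D,Y \right)} = -2 + Y - 3 D$ ($g{\left(D,Y \right)} = -2 - \left(- Y + 3 D\right) = -2 + Y - 3 D$)
$3150 - g{\left(55,\left(a{\left(2 \right)} + \left(-5 + 6\right)\right) \left(-3\right) \right)} = 3150 - \left(-2 + \left(\left(-3\right) 2 + \left(-5 + 6\right)\right) \left(-3\right) - 165\right) = 3150 - \left(-2 + \left(-6 + 1\right) \left(-3\right) - 165\right) = 3150 - \left(-2 - -15 - 165\right) = 3150 - \left(-2 + 15 - 165\right) = 3150 - -152 = 3150 + 152 = 3302$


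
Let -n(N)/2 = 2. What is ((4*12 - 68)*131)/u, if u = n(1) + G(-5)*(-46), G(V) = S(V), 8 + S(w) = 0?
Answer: -655/91 ≈ -7.1978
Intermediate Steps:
n(N) = -4 (n(N) = -2*2 = -4)
S(w) = -8 (S(w) = -8 + 0 = -8)
G(V) = -8
u = 364 (u = -4 - 8*(-46) = -4 + 368 = 364)
((4*12 - 68)*131)/u = ((4*12 - 68)*131)/364 = ((48 - 68)*131)*(1/364) = -20*131*(1/364) = -2620*1/364 = -655/91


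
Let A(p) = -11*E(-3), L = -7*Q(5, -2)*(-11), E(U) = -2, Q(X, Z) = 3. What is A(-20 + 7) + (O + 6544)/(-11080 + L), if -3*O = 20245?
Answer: 716647/32547 ≈ 22.019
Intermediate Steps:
O = -20245/3 (O = -⅓*20245 = -20245/3 ≈ -6748.3)
L = 231 (L = -7*3*(-11) = -21*(-11) = 231)
A(p) = 22 (A(p) = -11*(-2) = 22)
A(-20 + 7) + (O + 6544)/(-11080 + L) = 22 + (-20245/3 + 6544)/(-11080 + 231) = 22 - 613/3/(-10849) = 22 - 613/3*(-1/10849) = 22 + 613/32547 = 716647/32547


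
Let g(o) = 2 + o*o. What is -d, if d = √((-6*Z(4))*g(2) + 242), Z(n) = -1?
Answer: -√278 ≈ -16.673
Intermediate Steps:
g(o) = 2 + o²
d = √278 (d = √((-6*(-1))*(2 + 2²) + 242) = √(6*(2 + 4) + 242) = √(6*6 + 242) = √(36 + 242) = √278 ≈ 16.673)
-d = -√278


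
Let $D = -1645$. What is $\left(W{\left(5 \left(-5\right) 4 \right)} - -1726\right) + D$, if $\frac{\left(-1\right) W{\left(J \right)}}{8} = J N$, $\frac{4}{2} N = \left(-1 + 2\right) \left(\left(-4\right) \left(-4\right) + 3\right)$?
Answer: $7681$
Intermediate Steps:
$N = \frac{19}{2}$ ($N = \frac{\left(-1 + 2\right) \left(\left(-4\right) \left(-4\right) + 3\right)}{2} = \frac{1 \left(16 + 3\right)}{2} = \frac{1 \cdot 19}{2} = \frac{1}{2} \cdot 19 = \frac{19}{2} \approx 9.5$)
$W{\left(J \right)} = - 76 J$ ($W{\left(J \right)} = - 8 J \frac{19}{2} = - 8 \frac{19 J}{2} = - 76 J$)
$\left(W{\left(5 \left(-5\right) 4 \right)} - -1726\right) + D = \left(- 76 \cdot 5 \left(-5\right) 4 - -1726\right) - 1645 = \left(- 76 \left(\left(-25\right) 4\right) + 1726\right) - 1645 = \left(\left(-76\right) \left(-100\right) + 1726\right) - 1645 = \left(7600 + 1726\right) - 1645 = 9326 - 1645 = 7681$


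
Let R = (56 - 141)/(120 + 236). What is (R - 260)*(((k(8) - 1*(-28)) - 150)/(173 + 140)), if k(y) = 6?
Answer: 2686705/27857 ≈ 96.446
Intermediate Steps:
R = -85/356 ≈ -0.23876
(R - 260)*(((k(8) - 1*(-28)) - 150)/(173 + 140)) = (-85/356 - 260)*(((6 - 1*(-28)) - 150)/(173 + 140)) = -92645*((6 + 28) - 150)/(356*313) = -92645*(34 - 150)/(356*313) = -(-2686705)/(89*313) = -92645/356*(-116/313) = 2686705/27857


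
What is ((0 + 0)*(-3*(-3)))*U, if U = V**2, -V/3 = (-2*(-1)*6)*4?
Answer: 0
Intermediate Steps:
V = -144 (V = -3*-2*(-1)*6*4 = -3*2*6*4 = -36*4 = -3*48 = -144)
U = 20736 (U = (-144)**2 = 20736)
((0 + 0)*(-3*(-3)))*U = ((0 + 0)*(-3*(-3)))*20736 = (0*9)*20736 = 0*20736 = 0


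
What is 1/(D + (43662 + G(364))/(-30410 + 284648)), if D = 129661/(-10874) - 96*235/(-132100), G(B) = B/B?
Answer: -4565019349815/52869436823336 ≈ -0.086345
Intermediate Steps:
G(B) = 1
D = -844145033/71822770 (D = 129661*(-1/10874) - 22560*(-1/132100) = -129661/10874 + 1128/6605 = -844145033/71822770 ≈ -11.753)
1/(D + (43662 + G(364))/(-30410 + 284648)) = 1/(-844145033/71822770 + (43662 + 1)/(-30410 + 284648)) = 1/(-844145033/71822770 + 43663/254238) = 1/(-52869436823336/4565019349815) = -4565019349815/52869436823336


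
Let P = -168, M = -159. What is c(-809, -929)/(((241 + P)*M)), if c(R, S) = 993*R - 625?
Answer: 803962/11607 ≈ 69.265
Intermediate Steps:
c(R, S) = -625 + 993*R
c(-809, -929)/(((241 + P)*M)) = (-625 + 993*(-809))/(((241 - 168)*(-159))) = (-625 - 803337)/((73*(-159))) = -803962/(-11607) = -803962*(-1/11607) = 803962/11607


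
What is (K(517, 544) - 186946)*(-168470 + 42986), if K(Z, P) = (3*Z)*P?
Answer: -82417640232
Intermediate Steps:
K(Z, P) = 3*P*Z
(K(517, 544) - 186946)*(-168470 + 42986) = (3*544*517 - 186946)*(-168470 + 42986) = (843744 - 186946)*(-125484) = 656798*(-125484) = -82417640232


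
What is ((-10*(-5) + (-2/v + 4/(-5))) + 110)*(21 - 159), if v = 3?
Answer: -109388/5 ≈ -21878.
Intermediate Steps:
((-10*(-5) + (-2/v + 4/(-5))) + 110)*(21 - 159) = ((-10*(-5) + (-2/3 + 4/(-5))) + 110)*(21 - 159) = ((50 + (-2*⅓ + 4*(-⅕))) + 110)*(-138) = ((50 + (-⅔ - ⅘)) + 110)*(-138) = ((50 - 22/15) + 110)*(-138) = (728/15 + 110)*(-138) = (2378/15)*(-138) = -109388/5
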